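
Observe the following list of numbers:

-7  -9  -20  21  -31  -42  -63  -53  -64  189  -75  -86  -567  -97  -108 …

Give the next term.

Positions follow the repeating pattern ABB; grouping by letter gives 2 tracks.
Stream A: -7, 21, -63, 189, -567. A geometric progression (common ratio -3).
Stream B: -9, -20, -31, -42, -53, -64, -75, -86, -97, -108. Linear: a_n = 2 − 11·n.
Position 16 → stream A, term 6 = 1701.

1701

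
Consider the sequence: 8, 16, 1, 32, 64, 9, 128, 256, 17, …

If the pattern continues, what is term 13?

The slot pattern repeats as AAB (period 3), so there are 2 interleaved tracks.
Subsequence A: 8, 16, 32, 64, 128, 256 — powers 2^3, 2^4, 2^5, ….
Subsequence B: 1, 9, 17 — linear: a_n = -7 + 8·n.
Term 13 comes from subsequence A (its 9th entry): 2048.

2048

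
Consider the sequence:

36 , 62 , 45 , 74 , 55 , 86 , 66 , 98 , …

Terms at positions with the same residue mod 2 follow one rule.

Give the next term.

78

Odd-indexed and even-indexed terms follow separate rules.
Track A: 36, 45, 55, 66. The triangular numbers T_8, T_9, ….
Track B: 62, 74, 86, 98. Arithmetic, step +12.
Position 9 → track A, term 5 = 78.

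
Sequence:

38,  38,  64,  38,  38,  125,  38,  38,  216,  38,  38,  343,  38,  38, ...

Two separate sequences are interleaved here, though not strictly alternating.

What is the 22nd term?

38

Reading positions in blocks of 3 reveals the pattern AAB — 2 tracks woven together.
Track A is 38, 38, 38, 38, 38, 38, 38, 38, 38, 38, which is constant 38.
Track B is 64, 125, 216, 343, which is consecutive cubes n³ from n = 4.
Position 22 → track A, term 15 = 38.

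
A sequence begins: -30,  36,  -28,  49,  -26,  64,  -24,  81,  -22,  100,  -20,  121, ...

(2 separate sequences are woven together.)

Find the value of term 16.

Positions 1, 3, 5, … form one subsequence and positions 2, 4, 6, … form another.
Subsequence A = -30, -28, -26, -24, -22, -20: arithmetic with common difference +2.
Subsequence B = 36, 49, 64, 81, 100, 121: consecutive squares n² from n = 6.
The 16th slot belongs to subsequence B; its 8th term is 169.

169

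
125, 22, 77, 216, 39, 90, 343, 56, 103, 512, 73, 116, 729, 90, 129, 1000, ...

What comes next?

Taking every 3rd term gives 3 separate tracks.
Stream A: 125, 216, 343, 512, 729, 1000 (the cubes 5³, 6³, 7³, …).
Stream B: 22, 39, 56, 73, 90 (adding 17 each time).
Stream C: 77, 90, 103, 116, 129 (arithmetic, step +13).
The 17th slot belongs to stream B; its 6th term is 107.

107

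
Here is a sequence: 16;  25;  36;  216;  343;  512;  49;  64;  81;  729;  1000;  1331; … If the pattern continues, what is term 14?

121

Reading positions in blocks of 6 reveals the pattern AAABBB — 2 tracks woven together.
Track A: 16, 25, 36, 49, 64, 81. Consecutive squares n² from n = 4.
Track B: 216, 343, 512, 729, 1000, 1331. Perfect cubes starting at 6³.
Position 14 falls in track A as its term 8, giving 121.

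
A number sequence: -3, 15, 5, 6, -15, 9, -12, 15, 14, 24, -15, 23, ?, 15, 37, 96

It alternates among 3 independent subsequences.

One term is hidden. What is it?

-48

Split by position mod 3: positions 1, 4, 7, … form one track, and each other residue class forms its own.
Stream A: -3, 6, -12, 24, ?, 96. Geometric with ratio -2.
Stream B: 15, -15, 15, -15, 15. The oscillation 15·(−1)^(n+1).
Stream C: 5, 9, 14, 23, 37. Each term equals the sum of the previous two.
So the missing entry in stream A is -48.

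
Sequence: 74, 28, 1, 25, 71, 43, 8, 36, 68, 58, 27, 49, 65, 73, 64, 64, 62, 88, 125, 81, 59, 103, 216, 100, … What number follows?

Taking every 4th term gives 4 separate tracks.
Track A is 74, 71, 68, 65, 62, 59, which is arithmetic, step −3.
Track B is 28, 43, 58, 73, 88, 103, which is linear: a_n = 13 + 15·n.
Track C is 1, 8, 27, 64, 125, 216, which is the cubes 1³, 2³, 3³, ….
Track D is 25, 36, 49, 64, 81, 100, which is perfect squares starting at 5².
Term 25 comes from track A (its 7th entry): 56.

56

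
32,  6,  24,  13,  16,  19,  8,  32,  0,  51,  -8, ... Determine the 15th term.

Taking every 2nd term gives 2 separate tracks.
Subsequence A: 32, 24, 16, 8, 0, -8 — subtracting 8 each time.
Subsequence B: 6, 13, 19, 32, 51 — Fibonacci-style (each term is the sum of the two before it).
Term 15 comes from subsequence A (its 8th entry): -24.

-24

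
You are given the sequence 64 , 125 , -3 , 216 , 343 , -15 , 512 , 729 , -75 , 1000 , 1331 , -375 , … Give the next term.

1728

Positions follow the repeating pattern AAB; grouping by letter gives 2 tracks.
Stream A = 64, 125, 216, 343, 512, 729, 1000, 1331: consecutive cubes n³ from n = 4.
Stream B = -3, -15, -75, -375: geometric with ratio 5.
Position 13 → stream A, term 9 = 1728.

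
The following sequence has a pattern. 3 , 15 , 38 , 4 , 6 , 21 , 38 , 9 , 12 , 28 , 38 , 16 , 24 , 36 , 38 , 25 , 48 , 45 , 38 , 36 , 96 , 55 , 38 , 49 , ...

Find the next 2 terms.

Taking every 4th term gives 4 separate tracks.
Track A: 3, 6, 12, 24, 48, 96 (geometric, ×2 each step).
Track B: 15, 21, 28, 36, 45, 55 (triangular numbers starting at T_5).
Track C: 38, 38, 38, 38, 38, 38 (constant 38).
Track D: 4, 9, 16, 25, 36, 49 (perfect squares starting at 2²).
The 25th slot belongs to track A; its 7th term is 192.
Position 26 → track B, term 7 = 66.

192, 66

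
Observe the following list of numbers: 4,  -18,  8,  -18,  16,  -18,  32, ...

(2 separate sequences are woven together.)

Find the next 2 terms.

-18, 64

The terms cycle through 2 interleaved subsequences.
Stream A is 4, 8, 16, 32, which is powers 2^2, 2^3, 2^4, ….
Stream B is -18, -18, -18, which is always -18.
Term 8 comes from stream B (its 4th entry): -18.
Position 9 → stream A, term 5 = 64.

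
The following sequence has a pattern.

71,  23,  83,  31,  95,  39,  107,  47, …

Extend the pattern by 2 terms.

Positions 1, 3, 5, … form one subsequence and positions 2, 4, 6, … form another.
Track A: 71, 83, 95, 107 (linear: a_n = 59 + 12·n).
Track B: 23, 31, 39, 47 (adding 8 each time).
Term 9 comes from track A (its 5th entry): 119.
Position 10 falls in track B as its term 5, giving 55.

119, 55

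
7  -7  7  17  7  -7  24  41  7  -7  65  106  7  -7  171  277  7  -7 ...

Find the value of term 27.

3071

Positions follow the repeating pattern AABB; grouping by letter gives 2 tracks.
Subsequence A: 7, -7, 7, -7, 7, -7, 7, -7, 7, -7. The oscillation 7·(−1)^(n+1).
Subsequence B: 7, 17, 24, 41, 65, 106, 171, 277. Fibonacci-style (each term is the sum of the two before it).
Position 27 falls in subsequence B as its term 13, giving 3071.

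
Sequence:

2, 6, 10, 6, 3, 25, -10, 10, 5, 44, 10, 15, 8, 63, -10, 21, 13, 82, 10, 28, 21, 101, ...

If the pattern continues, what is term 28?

Read the sequence 4 terms at a time; column i is its own pattern.
Stream A = 2, 3, 5, 8, 13, 21: a Fibonacci-like recurrence a_n = a_{n-1} + a_{n-2}.
Stream B = 6, 25, 44, 63, 82, 101: linear: a_n = -13 + 19·n.
Stream C = 10, -10, 10, -10, 10: oscillating between 10 and -10.
Stream D = 6, 10, 15, 21, 28: triangular numbers n(n+1)/2 for n = 3, 4, ….
Term 28 comes from stream D (its 7th entry): 45.

45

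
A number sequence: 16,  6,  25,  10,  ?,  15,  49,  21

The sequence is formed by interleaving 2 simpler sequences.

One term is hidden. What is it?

36

Taking every 2nd term gives 2 separate tracks.
Track A: 16, 25, ?, 49. Consecutive squares n² from n = 4.
Track B: 6, 10, 15, 21. Triangular numbers starting at T_3.
Track A's pattern makes the blank 36.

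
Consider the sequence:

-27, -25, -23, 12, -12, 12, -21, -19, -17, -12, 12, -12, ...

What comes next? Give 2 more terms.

-15, -13

The slot pattern repeats as AAABBB (period 6), so there are 2 interleaved tracks.
Track A: -27, -25, -23, -21, -19, -17. Arithmetic with common difference +2.
Track B: 12, -12, 12, -12, 12, -12. The oscillation 12·(−1)^(n+1).
Position 13 falls in track A as its term 7, giving -15.
Position 14 falls in track A as its term 8, giving -13.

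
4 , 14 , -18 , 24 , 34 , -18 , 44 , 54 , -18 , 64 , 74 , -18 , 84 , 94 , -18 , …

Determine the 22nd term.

144

Positions follow the repeating pattern AAB; grouping by letter gives 2 tracks.
Track A: 4, 14, 24, 34, 44, 54, 64, 74, 84, 94. Linear: a_n = -6 + 10·n.
Track B: -18, -18, -18, -18, -18. The constant sequence -18.
Term 22 comes from track A (its 15th entry): 144.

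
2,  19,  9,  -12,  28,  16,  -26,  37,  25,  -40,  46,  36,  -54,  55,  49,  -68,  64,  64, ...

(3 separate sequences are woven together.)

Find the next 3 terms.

-82, 73, 81

Taking every 3rd term gives 3 separate tracks.
Subsequence A: 2, -12, -26, -40, -54, -68. Arithmetic, step −14.
Subsequence B: 19, 28, 37, 46, 55, 64. Adding 9 each time.
Subsequence C: 9, 16, 25, 36, 49, 64. Consecutive squares n² from n = 3.
Term 19 comes from subsequence A (its 7th entry): -82.
Position 20 falls in subsequence B as its term 7, giving 73.
The 21st slot belongs to subsequence C; its 7th term is 81.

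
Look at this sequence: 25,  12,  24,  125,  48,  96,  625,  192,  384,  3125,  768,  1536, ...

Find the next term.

15625

Positions follow the repeating pattern ABB; grouping by letter gives 2 tracks.
Stream A is 25, 125, 625, 3125, which is powers 5^2, 5^3, 5^4, ….
Stream B is 12, 24, 48, 96, 192, 384, 768, 1536, which is geometric, ×2 each step.
Position 13 → stream A, term 5 = 15625.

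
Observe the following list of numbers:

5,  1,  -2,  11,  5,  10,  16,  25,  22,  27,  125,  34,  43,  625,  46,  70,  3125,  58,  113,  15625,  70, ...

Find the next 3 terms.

183, 78125, 82

The terms cycle through 3 interleaved subsequences.
Stream A is 5, 11, 16, 27, 43, 70, 113, which is Fibonacci-style (each term is the sum of the two before it).
Stream B is 1, 5, 25, 125, 625, 3125, 15625, which is successive powers of 5.
Stream C is -2, 10, 22, 34, 46, 58, 70, which is arithmetic with common difference +12.
Position 22 → stream A, term 8 = 183.
Term 23 comes from stream B (its 8th entry): 78125.
Position 24 → stream C, term 8 = 82.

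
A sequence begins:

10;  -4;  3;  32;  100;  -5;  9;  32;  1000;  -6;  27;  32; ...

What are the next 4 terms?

Taking every 4th term gives 4 separate tracks.
Stream A: 10, 100, 1000 — multiplying by 10 each time.
Stream B: -4, -5, -6 — linear: a_n = -3 − n.
Stream C: 3, 9, 27 — powers of 3.
Stream D: 32, 32, 32 — constant 32.
The 13th slot belongs to stream A; its 4th term is 10000.
Position 14 falls in stream B as its term 4, giving -7.
Term 15 comes from stream C (its 4th entry): 81.
Position 16 falls in stream D as its term 4, giving 32.

10000, -7, 81, 32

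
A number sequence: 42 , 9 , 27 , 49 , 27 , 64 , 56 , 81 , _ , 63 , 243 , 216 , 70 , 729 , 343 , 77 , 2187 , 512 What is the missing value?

Split by position mod 3 into 3 tracks.
Track A: 42, 49, 56, 63, 70, 77 — adding 7 each time.
Track B: 9, 27, 81, 243, 729, 2187 — successive powers of 3.
Track C: 27, 64, ?, 216, 343, 512 — the cubes 3³, 4³, 5³, ….
Track C's pattern makes the blank 125.

125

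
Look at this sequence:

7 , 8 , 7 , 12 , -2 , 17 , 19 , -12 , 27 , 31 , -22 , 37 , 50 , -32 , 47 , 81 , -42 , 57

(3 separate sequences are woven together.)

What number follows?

131

Read the sequence 3 terms at a time; column i is its own pattern.
Track A is 7, 12, 19, 31, 50, 81, which is a Fibonacci-like recurrence a_n = a_{n-1} + a_{n-2}.
Track B is 8, -2, -12, -22, -32, -42, which is arithmetic with common difference −10.
Track C is 7, 17, 27, 37, 47, 57, which is adding 10 each time.
Position 19 falls in track A as its term 7, giving 131.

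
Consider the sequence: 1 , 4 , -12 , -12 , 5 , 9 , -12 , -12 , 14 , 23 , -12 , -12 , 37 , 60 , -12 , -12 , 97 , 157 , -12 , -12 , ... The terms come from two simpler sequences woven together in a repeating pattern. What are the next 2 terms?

Reading positions in blocks of 4 reveals the pattern AABB — 2 tracks woven together.
Subsequence A: 1, 4, 5, 9, 14, 23, 37, 60, 97, 157 — a Fibonacci-like recurrence a_n = a_{n-1} + a_{n-2}.
Subsequence B: -12, -12, -12, -12, -12, -12, -12, -12, -12, -12 — the constant sequence -12.
The 21st slot belongs to subsequence A; its 11th term is 254.
Term 22 comes from subsequence A (its 12th entry): 411.

254, 411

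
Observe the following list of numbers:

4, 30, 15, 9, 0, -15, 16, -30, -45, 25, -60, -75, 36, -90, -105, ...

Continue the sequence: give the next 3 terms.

49, -120, -135

Positions follow the repeating pattern ABB; grouping by letter gives 2 tracks.
Stream A = 4, 9, 16, 25, 36: perfect squares starting at 2².
Stream B = 30, 15, 0, -15, -30, -45, -60, -75, -90, -105: arithmetic with common difference −15.
Position 16 falls in stream A as its term 6, giving 49.
The 17th slot belongs to stream B; its 11th term is -120.
Position 18 falls in stream B as its term 12, giving -135.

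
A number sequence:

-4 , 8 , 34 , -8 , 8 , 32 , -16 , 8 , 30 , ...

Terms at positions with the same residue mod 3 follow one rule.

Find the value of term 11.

8

Split by position mod 3: positions 1, 4, 7, … form one track, and each other residue class forms its own.
Track A: -4, -8, -16. Geometric with ratio 2.
Track B: 8, 8, 8. Constant 8.
Track C: 34, 32, 30. Linear: a_n = 36 − 2·n.
Position 11 falls in track B as its term 4, giving 8.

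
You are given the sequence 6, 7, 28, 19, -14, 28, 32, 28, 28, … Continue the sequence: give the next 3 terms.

45, -56, 28

The terms cycle through 3 interleaved subsequences.
Stream A is 6, 19, 32, which is linear: a_n = -7 + 13·n.
Stream B is 7, -14, 28, which is multiplying by -2 each time.
Stream C is 28, 28, 28, which is always 28.
Position 10 falls in stream A as its term 4, giving 45.
The 11th slot belongs to stream B; its 4th term is -56.
Position 12 falls in stream C as its term 4, giving 28.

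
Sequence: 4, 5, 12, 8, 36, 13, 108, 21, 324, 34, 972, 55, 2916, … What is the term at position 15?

Split by position mod 2 into 2 tracks.
Subsequence A is 4, 12, 36, 108, 324, 972, 2916, which is multiplying by 3 each time.
Subsequence B is 5, 8, 13, 21, 34, 55, which is a Fibonacci-like recurrence a_n = a_{n-1} + a_{n-2}.
Position 15 → subsequence A, term 8 = 8748.

8748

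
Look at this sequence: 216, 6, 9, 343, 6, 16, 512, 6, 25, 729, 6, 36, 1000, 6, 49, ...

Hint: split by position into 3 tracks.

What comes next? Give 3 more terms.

1331, 6, 64

The terms cycle through 3 interleaved subsequences.
Subsequence A: 216, 343, 512, 729, 1000 (perfect cubes starting at 6³).
Subsequence B: 6, 6, 6, 6, 6 (constant 6).
Subsequence C: 9, 16, 25, 36, 49 (perfect squares starting at 3²).
Term 16 comes from subsequence A (its 6th entry): 1331.
Term 17 comes from subsequence B (its 6th entry): 6.
Term 18 comes from subsequence C (its 6th entry): 64.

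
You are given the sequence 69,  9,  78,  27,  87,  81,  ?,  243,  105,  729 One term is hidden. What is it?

96

The terms cycle through 2 interleaved subsequences.
Subsequence A: 69, 78, 87, ?, 105. Arithmetic with common difference +9.
Subsequence B: 9, 27, 81, 243, 729. Powers 3^2, 3^3, 3^4, ….
Filling subsequence A at index 4 by its rule yields 96.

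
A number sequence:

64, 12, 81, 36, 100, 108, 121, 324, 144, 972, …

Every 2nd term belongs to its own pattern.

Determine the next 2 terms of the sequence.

Positions 1, 3, 5, … form one subsequence and positions 2, 4, 6, … form another.
Subsequence A: 64, 81, 100, 121, 144. Consecutive squares n² from n = 8.
Subsequence B: 12, 36, 108, 324, 972. A geometric progression (common ratio 3).
Term 11 comes from subsequence A (its 6th entry): 169.
Term 12 comes from subsequence B (its 6th entry): 2916.

169, 2916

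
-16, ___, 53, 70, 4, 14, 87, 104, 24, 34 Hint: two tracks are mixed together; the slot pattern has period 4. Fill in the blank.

The slot pattern repeats as AABB (period 4), so there are 2 interleaved tracks.
Track A is -16, ?, 4, 14, 24, 34, which is linear: a_n = -26 + 10·n.
Track B is 53, 70, 87, 104, which is arithmetic, step +17.
So the missing entry in track A is -6.

-6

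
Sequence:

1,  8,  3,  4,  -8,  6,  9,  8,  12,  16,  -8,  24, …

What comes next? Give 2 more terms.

25, 8

Split by position mod 3 into 3 tracks.
Track A is 1, 4, 9, 16, which is consecutive squares n² from n = 1.
Track B is 8, -8, 8, -8, which is alternating ±8.
Track C is 3, 6, 12, 24, which is a geometric progression (common ratio 2).
Position 13 → track A, term 5 = 25.
The 14th slot belongs to track B; its 5th term is 8.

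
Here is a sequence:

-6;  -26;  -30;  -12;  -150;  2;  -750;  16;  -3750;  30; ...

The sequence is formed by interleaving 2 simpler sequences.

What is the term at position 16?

72

Taking every 2nd term gives 2 separate tracks.
Track A: -6, -30, -150, -750, -3750 — geometric, ×5 each step.
Track B: -26, -12, 2, 16, 30 — linear: a_n = -40 + 14·n.
Term 16 comes from track B (its 8th entry): 72.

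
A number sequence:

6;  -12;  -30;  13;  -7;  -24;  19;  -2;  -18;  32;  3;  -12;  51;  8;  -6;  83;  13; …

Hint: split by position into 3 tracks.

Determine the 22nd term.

217

The terms cycle through 3 interleaved subsequences.
Stream A = 6, 13, 19, 32, 51, 83: each term equals the sum of the previous two.
Stream B = -12, -7, -2, 3, 8, 13: arithmetic with common difference +5.
Stream C = -30, -24, -18, -12, -6: arithmetic with common difference +6.
The 22nd slot belongs to stream A; its 8th term is 217.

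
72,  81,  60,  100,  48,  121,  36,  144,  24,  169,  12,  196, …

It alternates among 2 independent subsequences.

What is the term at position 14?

Odd-indexed and even-indexed terms follow separate rules.
Track A = 72, 60, 48, 36, 24, 12: arithmetic, step −12.
Track B = 81, 100, 121, 144, 169, 196: the squares 9², 10², 11², ….
Position 14 falls in track B as its term 7, giving 225.

225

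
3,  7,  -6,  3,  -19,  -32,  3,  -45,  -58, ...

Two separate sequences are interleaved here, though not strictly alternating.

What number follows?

The slot pattern repeats as ABB (period 3), so there are 2 interleaved tracks.
Track A = 3, 3, 3: the constant sequence 3.
Track B = 7, -6, -19, -32, -45, -58: arithmetic with common difference −13.
The 10th slot belongs to track A; its 4th term is 3.

3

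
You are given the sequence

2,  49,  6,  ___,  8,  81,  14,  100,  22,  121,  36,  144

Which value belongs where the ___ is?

Taking every 2nd term gives 2 separate tracks.
Subsequence A: 2, 6, 8, 14, 22, 36 (a Fibonacci-like recurrence a_n = a_{n-1} + a_{n-2}).
Subsequence B: 49, ?, 81, 100, 121, 144 (the squares 7², 8², 9², …).
Subsequence B's pattern makes the blank 64.

64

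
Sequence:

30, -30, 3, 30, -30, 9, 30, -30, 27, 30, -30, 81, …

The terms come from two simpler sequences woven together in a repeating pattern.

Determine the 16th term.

Positions follow the repeating pattern AAB; grouping by letter gives 2 tracks.
Track A: 30, -30, 30, -30, 30, -30, 30, -30 — the oscillation 30·(−1)^(n+1).
Track B: 3, 9, 27, 81 — powers 3^1, 3^2, 3^3, ….
Term 16 comes from track A (its 11th entry): 30.

30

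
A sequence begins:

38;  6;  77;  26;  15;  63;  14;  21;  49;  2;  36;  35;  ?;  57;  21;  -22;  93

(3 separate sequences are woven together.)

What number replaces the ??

-10

Split by position mod 3 into 3 tracks.
Track A: 38, 26, 14, 2, ?, -22 — arithmetic, step −12.
Track B: 6, 15, 21, 36, 57, 93 — a Fibonacci-like recurrence a_n = a_{n-1} + a_{n-2}.
Track C: 77, 63, 49, 35, 21 — arithmetic with common difference −14.
The gap is track A's term 5; the rule gives -10.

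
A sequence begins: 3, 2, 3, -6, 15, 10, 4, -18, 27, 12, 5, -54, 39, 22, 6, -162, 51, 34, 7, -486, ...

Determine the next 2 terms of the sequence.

63, 56

Split by position mod 4 into 4 tracks.
Stream A is 3, 15, 27, 39, 51, which is arithmetic with common difference +12.
Stream B is 2, 10, 12, 22, 34, which is Fibonacci-style (each term is the sum of the two before it).
Stream C is 3, 4, 5, 6, 7, which is arithmetic with common difference +1.
Stream D is -6, -18, -54, -162, -486, which is geometric with ratio 3.
Position 21 → stream A, term 6 = 63.
Term 22 comes from stream B (its 6th entry): 56.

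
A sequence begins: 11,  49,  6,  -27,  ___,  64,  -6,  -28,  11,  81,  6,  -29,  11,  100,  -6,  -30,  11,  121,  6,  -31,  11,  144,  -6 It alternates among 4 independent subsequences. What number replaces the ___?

Split by position mod 4 into 4 tracks.
Stream A: 11, ?, 11, 11, 11, 11 (constant 11).
Stream B: 49, 64, 81, 100, 121, 144 (consecutive squares n² from n = 7).
Stream C: 6, -6, 6, -6, 6, -6 (alternating ±6).
Stream D: -27, -28, -29, -30, -31 (subtracting 1 each time).
The gap is stream A's term 2; the rule gives 11.

11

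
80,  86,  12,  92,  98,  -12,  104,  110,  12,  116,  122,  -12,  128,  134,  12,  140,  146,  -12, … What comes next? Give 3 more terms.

Positions follow the repeating pattern AAB; grouping by letter gives 2 tracks.
Stream A: 80, 86, 92, 98, 104, 110, 116, 122, 128, 134, 140, 146 — arithmetic with common difference +6.
Stream B: 12, -12, 12, -12, 12, -12 — oscillating between 12 and -12.
Position 19 → stream A, term 13 = 152.
Position 20 falls in stream A as its term 14, giving 158.
The 21st slot belongs to stream B; its 7th term is 12.

152, 158, 12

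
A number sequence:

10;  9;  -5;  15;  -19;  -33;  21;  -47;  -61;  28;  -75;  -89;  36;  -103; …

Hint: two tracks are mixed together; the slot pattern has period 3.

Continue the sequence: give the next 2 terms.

Positions follow the repeating pattern ABB; grouping by letter gives 2 tracks.
Stream A: 10, 15, 21, 28, 36 — triangular numbers starting at T_4.
Stream B: 9, -5, -19, -33, -47, -61, -75, -89, -103 — linear: a_n = 23 − 14·n.
Position 15 → stream B, term 10 = -117.
Position 16 → stream A, term 6 = 45.

-117, 45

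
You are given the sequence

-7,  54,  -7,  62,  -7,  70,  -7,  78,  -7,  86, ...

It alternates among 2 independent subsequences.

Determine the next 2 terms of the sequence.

-7, 94

The terms cycle through 2 interleaved subsequences.
Track A: -7, -7, -7, -7, -7 (always -7).
Track B: 54, 62, 70, 78, 86 (adding 8 each time).
The 11th slot belongs to track A; its 6th term is -7.
Position 12 → track B, term 6 = 94.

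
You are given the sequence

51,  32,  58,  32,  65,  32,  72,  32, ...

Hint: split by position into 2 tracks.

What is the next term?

79

The terms cycle through 2 interleaved subsequences.
Track A: 51, 58, 65, 72 (arithmetic, step +7).
Track B: 32, 32, 32, 32 (the constant sequence 32).
The 9th slot belongs to track A; its 5th term is 79.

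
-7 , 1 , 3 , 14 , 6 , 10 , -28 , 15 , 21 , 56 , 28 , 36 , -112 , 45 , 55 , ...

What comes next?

224

The slot pattern repeats as ABB (period 3), so there are 2 interleaved tracks.
Subsequence A = -7, 14, -28, 56, -112: geometric with ratio -2.
Subsequence B = 1, 3, 6, 10, 15, 21, 28, 36, 45, 55: the triangular numbers T_1, T_2, ….
Term 16 comes from subsequence A (its 6th entry): 224.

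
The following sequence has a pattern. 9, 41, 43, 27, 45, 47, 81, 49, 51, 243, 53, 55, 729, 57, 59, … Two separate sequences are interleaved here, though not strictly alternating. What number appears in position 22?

Reading positions in blocks of 3 reveals the pattern ABB — 2 tracks woven together.
Track A = 9, 27, 81, 243, 729: powers of 3.
Track B = 41, 43, 45, 47, 49, 51, 53, 55, 57, 59: arithmetic, step +2.
Term 22 comes from track A (its 8th entry): 19683.

19683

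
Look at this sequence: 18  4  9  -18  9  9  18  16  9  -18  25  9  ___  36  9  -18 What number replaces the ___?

18

The terms cycle through 3 interleaved subsequences.
Subsequence A is 18, -18, 18, -18, ?, -18, which is oscillating between 18 and -18.
Subsequence B is 4, 9, 16, 25, 36, which is the squares 2², 3², 4², ….
Subsequence C is 9, 9, 9, 9, 9, which is the constant sequence 9.
Filling subsequence A at index 5 by its rule yields 18.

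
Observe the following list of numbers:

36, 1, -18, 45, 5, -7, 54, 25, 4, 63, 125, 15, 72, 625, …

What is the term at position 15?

26

Taking every 3rd term gives 3 separate tracks.
Stream A is 36, 45, 54, 63, 72, which is linear: a_n = 27 + 9·n.
Stream B is 1, 5, 25, 125, 625, which is powers 5^0, 5^1, 5^2, ….
Stream C is -18, -7, 4, 15, which is arithmetic, step +11.
The 15th slot belongs to stream C; its 5th term is 26.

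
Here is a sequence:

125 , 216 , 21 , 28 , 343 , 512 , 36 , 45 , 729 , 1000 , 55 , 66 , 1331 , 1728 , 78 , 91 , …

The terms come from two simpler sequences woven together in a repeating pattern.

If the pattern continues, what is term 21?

3375

The slot pattern repeats as AABB (period 4), so there are 2 interleaved tracks.
Track A = 125, 216, 343, 512, 729, 1000, 1331, 1728: consecutive cubes n³ from n = 5.
Track B = 21, 28, 36, 45, 55, 66, 78, 91: triangular numbers n(n+1)/2 for n = 6, 7, ….
Term 21 comes from track A (its 11th entry): 3375.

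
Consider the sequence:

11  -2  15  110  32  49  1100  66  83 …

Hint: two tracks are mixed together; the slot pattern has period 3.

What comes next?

Reading positions in blocks of 3 reveals the pattern ABB — 2 tracks woven together.
Track A: 11, 110, 1100. Geometric with ratio 10.
Track B: -2, 15, 32, 49, 66, 83. Arithmetic with common difference +17.
The 10th slot belongs to track A; its 4th term is 11000.

11000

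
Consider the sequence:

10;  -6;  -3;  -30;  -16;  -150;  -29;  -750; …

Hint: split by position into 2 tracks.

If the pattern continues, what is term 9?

The terms cycle through 2 interleaved subsequences.
Stream A: 10, -3, -16, -29. Arithmetic with common difference −13.
Stream B: -6, -30, -150, -750. A geometric progression (common ratio 5).
The 9th slot belongs to stream A; its 5th term is -42.

-42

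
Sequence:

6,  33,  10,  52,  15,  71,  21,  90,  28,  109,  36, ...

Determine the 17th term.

66

Split by position mod 2 into 2 tracks.
Stream A is 6, 10, 15, 21, 28, 36, which is the triangular numbers T_3, T_4, ….
Stream B is 33, 52, 71, 90, 109, which is adding 19 each time.
Term 17 comes from stream A (its 9th entry): 66.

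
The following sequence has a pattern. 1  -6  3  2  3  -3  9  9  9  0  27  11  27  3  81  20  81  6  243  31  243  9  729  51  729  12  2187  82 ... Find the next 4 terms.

2187, 15, 6561, 133

Taking every 4th term gives 4 separate tracks.
Stream A: 1, 3, 9, 27, 81, 243, 729 — geometric with ratio 3.
Stream B: -6, -3, 0, 3, 6, 9, 12 — arithmetic, step +3.
Stream C: 3, 9, 27, 81, 243, 729, 2187 — powers of 3.
Stream D: 2, 9, 11, 20, 31, 51, 82 — Fibonacci-style (each term is the sum of the two before it).
Position 29 → stream A, term 8 = 2187.
Position 30 falls in stream B as its term 8, giving 15.
Position 31 falls in stream C as its term 8, giving 6561.
Position 32 → stream D, term 8 = 133.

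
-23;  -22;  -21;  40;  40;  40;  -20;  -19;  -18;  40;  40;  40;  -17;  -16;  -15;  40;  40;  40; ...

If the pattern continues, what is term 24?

40

Reading positions in blocks of 6 reveals the pattern AAABBB — 2 tracks woven together.
Subsequence A: -23, -22, -21, -20, -19, -18, -17, -16, -15 (arithmetic with common difference +1).
Subsequence B: 40, 40, 40, 40, 40, 40, 40, 40, 40 (the constant sequence 40).
Position 24 falls in subsequence B as its term 12, giving 40.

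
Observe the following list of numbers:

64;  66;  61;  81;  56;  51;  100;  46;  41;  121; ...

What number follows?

36

The slot pattern repeats as ABB (period 3), so there are 2 interleaved tracks.
Track A: 64, 81, 100, 121. Consecutive squares n² from n = 8.
Track B: 66, 61, 56, 51, 46, 41. Subtracting 5 each time.
Position 11 falls in track B as its term 7, giving 36.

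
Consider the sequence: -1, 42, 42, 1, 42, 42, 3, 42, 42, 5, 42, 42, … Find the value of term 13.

Reading positions in blocks of 3 reveals the pattern ABB — 2 tracks woven together.
Subsequence A: -1, 1, 3, 5. Arithmetic with common difference +2.
Subsequence B: 42, 42, 42, 42, 42, 42, 42, 42. Always 42.
Position 13 falls in subsequence A as its term 5, giving 7.

7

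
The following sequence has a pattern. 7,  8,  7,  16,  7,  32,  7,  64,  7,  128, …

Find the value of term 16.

1024

Taking every 2nd term gives 2 separate tracks.
Subsequence A: 7, 7, 7, 7, 7 — the constant sequence 7.
Subsequence B: 8, 16, 32, 64, 128 — powers 2^3, 2^4, 2^5, ….
The 16th slot belongs to subsequence B; its 8th term is 1024.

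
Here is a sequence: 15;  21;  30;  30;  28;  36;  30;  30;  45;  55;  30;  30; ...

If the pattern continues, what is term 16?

30

Reading positions in blocks of 4 reveals the pattern AABB — 2 tracks woven together.
Subsequence A: 15, 21, 28, 36, 45, 55 — triangular numbers starting at T_5.
Subsequence B: 30, 30, 30, 30, 30, 30 — constant 30.
Position 16 → subsequence B, term 8 = 30.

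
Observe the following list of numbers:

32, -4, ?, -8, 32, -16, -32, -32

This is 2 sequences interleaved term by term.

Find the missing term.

-32

Taking every 2nd term gives 2 separate tracks.
Subsequence A = 32, ?, 32, -32: the oscillation 32·(−1)^(n+1).
Subsequence B = -4, -8, -16, -32: multiplying by 2 each time.
The gap is subsequence A's term 2; the rule gives -32.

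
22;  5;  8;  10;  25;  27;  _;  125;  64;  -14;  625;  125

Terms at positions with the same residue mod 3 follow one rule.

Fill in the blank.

Taking every 3rd term gives 3 separate tracks.
Track A: 22, 10, ?, -14 — linear: a_n = 34 − 12·n.
Track B: 5, 25, 125, 625 — powers of 5.
Track C: 8, 27, 64, 125 — consecutive cubes n³ from n = 2.
Filling track A at index 3 by its rule yields -2.

-2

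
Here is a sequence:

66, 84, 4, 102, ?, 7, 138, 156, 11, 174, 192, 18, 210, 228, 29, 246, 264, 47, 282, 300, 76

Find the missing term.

120

Positions follow the repeating pattern AAB; grouping by letter gives 2 tracks.
Track A: 66, 84, 102, ?, 138, 156, 174, 192, 210, 228, 246, 264, 282, 300. Arithmetic, step +18.
Track B: 4, 7, 11, 18, 29, 47, 76. Each term equals the sum of the previous two.
The gap is track A's term 4; the rule gives 120.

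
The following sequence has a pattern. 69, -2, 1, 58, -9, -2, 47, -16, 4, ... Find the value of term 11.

-23

The terms cycle through 3 interleaved subsequences.
Track A is 69, 58, 47, which is linear: a_n = 80 − 11·n.
Track B is -2, -9, -16, which is subtracting 7 each time.
Track C is 1, -2, 4, which is geometric, ×-2 each step.
The 11th slot belongs to track B; its 4th term is -23.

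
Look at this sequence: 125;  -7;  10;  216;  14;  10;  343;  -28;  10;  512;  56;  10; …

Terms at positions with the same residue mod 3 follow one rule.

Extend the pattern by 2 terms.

Split by position mod 3: positions 1, 4, 7, … form one track, and each other residue class forms its own.
Track A: 125, 216, 343, 512. The cubes 5³, 6³, 7³, ….
Track B: -7, 14, -28, 56. Multiplying by -2 each time.
Track C: 10, 10, 10, 10. The constant sequence 10.
Term 13 comes from track A (its 5th entry): 729.
Position 14 falls in track B as its term 5, giving -112.

729, -112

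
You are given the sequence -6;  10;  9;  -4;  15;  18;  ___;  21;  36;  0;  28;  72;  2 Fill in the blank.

-2

Taking every 3rd term gives 3 separate tracks.
Subsequence A = -6, -4, ?, 0, 2: linear: a_n = -8 + 2·n.
Subsequence B = 10, 15, 21, 28: the triangular numbers T_4, T_5, ….
Subsequence C = 9, 18, 36, 72: geometric with ratio 2.
Subsequence A's pattern makes the blank -2.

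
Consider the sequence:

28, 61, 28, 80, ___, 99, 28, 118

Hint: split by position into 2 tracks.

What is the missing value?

Positions 1, 3, 5, … form one subsequence and positions 2, 4, 6, … form another.
Track A: 28, 28, ?, 28 (the constant sequence 28).
Track B: 61, 80, 99, 118 (adding 19 each time).
The gap is track A's term 3; the rule gives 28.

28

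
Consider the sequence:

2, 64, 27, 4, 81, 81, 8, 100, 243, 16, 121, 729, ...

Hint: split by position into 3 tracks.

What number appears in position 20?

196

The terms cycle through 3 interleaved subsequences.
Stream A is 2, 4, 8, 16, which is geometric with ratio 2.
Stream B is 64, 81, 100, 121, which is the squares 8², 9², 10², ….
Stream C is 27, 81, 243, 729, which is powers 3^3, 3^4, 3^5, ….
Position 20 falls in stream B as its term 7, giving 196.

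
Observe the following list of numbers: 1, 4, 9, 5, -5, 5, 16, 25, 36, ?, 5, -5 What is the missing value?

The slot pattern repeats as AAABBB (period 6), so there are 2 interleaved tracks.
Stream A = 1, 4, 9, 16, 25, 36: the squares 1², 2², 3², ….
Stream B = 5, -5, 5, ?, 5, -5: oscillating between 5 and -5.
Filling stream B at index 4 by its rule yields -5.

-5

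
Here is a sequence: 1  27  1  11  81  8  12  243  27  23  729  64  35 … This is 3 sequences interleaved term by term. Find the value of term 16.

58

Read the sequence 3 terms at a time; column i is its own pattern.
Track A: 1, 11, 12, 23, 35 (each term equals the sum of the previous two).
Track B: 27, 81, 243, 729 (successive powers of 3).
Track C: 1, 8, 27, 64 (perfect cubes starting at 1³).
Position 16 → track A, term 6 = 58.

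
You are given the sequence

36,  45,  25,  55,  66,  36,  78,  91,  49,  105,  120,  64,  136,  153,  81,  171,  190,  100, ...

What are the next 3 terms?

210, 231, 121

Positions follow the repeating pattern AAB; grouping by letter gives 2 tracks.
Track A = 36, 45, 55, 66, 78, 91, 105, 120, 136, 153, 171, 190: triangular numbers starting at T_8.
Track B = 25, 36, 49, 64, 81, 100: perfect squares starting at 5².
Term 19 comes from track A (its 13th entry): 210.
The 20th slot belongs to track A; its 14th term is 231.
The 21st slot belongs to track B; its 7th term is 121.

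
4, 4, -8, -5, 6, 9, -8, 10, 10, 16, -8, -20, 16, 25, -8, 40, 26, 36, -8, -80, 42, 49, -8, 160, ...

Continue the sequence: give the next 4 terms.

68, 64, -8, -320

Read the sequence 4 terms at a time; column i is its own pattern.
Track A: 4, 6, 10, 16, 26, 42 (each term equals the sum of the previous two).
Track B: 4, 9, 16, 25, 36, 49 (the squares 2², 3², 4², …).
Track C: -8, -8, -8, -8, -8, -8 (always -8).
Track D: -5, 10, -20, 40, -80, 160 (multiplying by -2 each time).
The 25th slot belongs to track A; its 7th term is 68.
Term 26 comes from track B (its 7th entry): 64.
Position 27 → track C, term 7 = -8.
Position 28 → track D, term 7 = -320.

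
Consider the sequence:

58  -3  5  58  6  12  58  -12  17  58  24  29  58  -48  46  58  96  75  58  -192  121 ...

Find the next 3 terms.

58, 384, 196

Split by position mod 3 into 3 tracks.
Stream A is 58, 58, 58, 58, 58, 58, 58, which is always 58.
Stream B is -3, 6, -12, 24, -48, 96, -192, which is a geometric progression (common ratio -2).
Stream C is 5, 12, 17, 29, 46, 75, 121, which is Fibonacci-style (each term is the sum of the two before it).
The 22nd slot belongs to stream A; its 8th term is 58.
Position 23 → stream B, term 8 = 384.
Term 24 comes from stream C (its 8th entry): 196.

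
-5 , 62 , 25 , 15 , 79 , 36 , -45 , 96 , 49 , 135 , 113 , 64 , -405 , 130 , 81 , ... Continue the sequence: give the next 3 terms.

Split by position mod 3: positions 1, 4, 7, … form one track, and each other residue class forms its own.
Stream A: -5, 15, -45, 135, -405 (geometric with ratio -3).
Stream B: 62, 79, 96, 113, 130 (arithmetic, step +17).
Stream C: 25, 36, 49, 64, 81 (consecutive squares n² from n = 5).
Term 16 comes from stream A (its 6th entry): 1215.
Position 17 → stream B, term 6 = 147.
Position 18 falls in stream C as its term 6, giving 100.

1215, 147, 100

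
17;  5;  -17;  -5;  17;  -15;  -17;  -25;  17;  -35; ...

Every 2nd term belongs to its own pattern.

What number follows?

-17

Positions 1, 3, 5, … form one subsequence and positions 2, 4, 6, … form another.
Subsequence A is 17, -17, 17, -17, 17, which is oscillating between 17 and -17.
Subsequence B is 5, -5, -15, -25, -35, which is subtracting 10 each time.
Term 11 comes from subsequence A (its 6th entry): -17.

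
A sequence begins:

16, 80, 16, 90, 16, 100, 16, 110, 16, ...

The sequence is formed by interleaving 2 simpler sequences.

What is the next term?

120

Odd-indexed and even-indexed terms follow separate rules.
Stream A = 16, 16, 16, 16, 16: the constant sequence 16.
Stream B = 80, 90, 100, 110: arithmetic with common difference +10.
Term 10 comes from stream B (its 5th entry): 120.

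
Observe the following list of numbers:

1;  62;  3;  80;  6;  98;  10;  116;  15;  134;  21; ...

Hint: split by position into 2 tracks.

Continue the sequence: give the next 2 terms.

Taking every 2nd term gives 2 separate tracks.
Track A: 1, 3, 6, 10, 15, 21. Triangular numbers starting at T_1.
Track B: 62, 80, 98, 116, 134. Linear: a_n = 44 + 18·n.
Position 12 falls in track B as its term 6, giving 152.
Term 13 comes from track A (its 7th entry): 28.

152, 28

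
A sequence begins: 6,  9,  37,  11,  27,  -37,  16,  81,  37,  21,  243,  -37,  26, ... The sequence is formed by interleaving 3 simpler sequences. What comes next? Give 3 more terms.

Split by position mod 3: positions 1, 4, 7, … form one track, and each other residue class forms its own.
Track A = 6, 11, 16, 21, 26: arithmetic, step +5.
Track B = 9, 27, 81, 243: successive powers of 3.
Track C = 37, -37, 37, -37: alternating ±37.
Term 14 comes from track B (its 5th entry): 729.
Position 15 falls in track C as its term 5, giving 37.
Position 16 → track A, term 6 = 31.

729, 37, 31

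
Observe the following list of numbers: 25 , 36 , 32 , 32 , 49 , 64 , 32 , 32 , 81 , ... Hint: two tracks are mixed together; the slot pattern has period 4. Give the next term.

Positions follow the repeating pattern AABB; grouping by letter gives 2 tracks.
Subsequence A is 25, 36, 49, 64, 81, which is consecutive squares n² from n = 5.
Subsequence B is 32, 32, 32, 32, which is constant 32.
Position 10 → subsequence A, term 6 = 100.

100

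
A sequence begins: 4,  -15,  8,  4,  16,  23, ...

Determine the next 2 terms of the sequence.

Positions 1, 3, 5, … form one subsequence and positions 2, 4, 6, … form another.
Track A: 4, 8, 16 (powers of 2).
Track B: -15, 4, 23 (arithmetic with common difference +19).
The 7th slot belongs to track A; its 4th term is 32.
Term 8 comes from track B (its 4th entry): 42.

32, 42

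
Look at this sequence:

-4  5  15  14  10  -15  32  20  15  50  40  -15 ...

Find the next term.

68

Split by position mod 3 into 3 tracks.
Stream A: -4, 14, 32, 50. Adding 18 each time.
Stream B: 5, 10, 20, 40. A geometric progression (common ratio 2).
Stream C: 15, -15, 15, -15. Alternating ±15.
Position 13 → stream A, term 5 = 68.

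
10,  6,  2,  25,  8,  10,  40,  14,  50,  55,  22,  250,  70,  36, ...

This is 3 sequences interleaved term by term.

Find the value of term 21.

31250

Split by position mod 3: positions 1, 4, 7, … form one track, and each other residue class forms its own.
Stream A is 10, 25, 40, 55, 70, which is arithmetic, step +15.
Stream B is 6, 8, 14, 22, 36, which is Fibonacci-style (each term is the sum of the two before it).
Stream C is 2, 10, 50, 250, which is multiplying by 5 each time.
The 21st slot belongs to stream C; its 7th term is 31250.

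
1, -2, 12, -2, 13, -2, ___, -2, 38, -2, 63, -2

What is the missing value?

25

Positions 1, 3, 5, … form one subsequence and positions 2, 4, 6, … form another.
Track A = 1, 12, 13, ?, 38, 63: each term equals the sum of the previous two.
Track B = -2, -2, -2, -2, -2, -2: constant -2.
Filling track A at index 4 by its rule yields 25.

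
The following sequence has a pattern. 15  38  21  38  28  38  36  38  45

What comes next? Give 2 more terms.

Positions 1, 3, 5, … form one subsequence and positions 2, 4, 6, … form another.
Stream A = 15, 21, 28, 36, 45: triangular numbers n(n+1)/2 for n = 5, 6, ….
Stream B = 38, 38, 38, 38: always 38.
Position 10 falls in stream B as its term 5, giving 38.
Position 11 falls in stream A as its term 6, giving 55.

38, 55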